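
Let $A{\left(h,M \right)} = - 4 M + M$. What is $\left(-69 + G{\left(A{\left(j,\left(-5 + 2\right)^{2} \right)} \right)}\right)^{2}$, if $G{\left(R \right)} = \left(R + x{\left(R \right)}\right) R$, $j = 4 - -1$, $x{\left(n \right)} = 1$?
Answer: $400689$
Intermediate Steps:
$j = 5$ ($j = 4 + 1 = 5$)
$A{\left(h,M \right)} = - 3 M$
$G{\left(R \right)} = R \left(1 + R\right)$ ($G{\left(R \right)} = \left(R + 1\right) R = \left(1 + R\right) R = R \left(1 + R\right)$)
$\left(-69 + G{\left(A{\left(j,\left(-5 + 2\right)^{2} \right)} \right)}\right)^{2} = \left(-69 + - 3 \left(-5 + 2\right)^{2} \left(1 - 3 \left(-5 + 2\right)^{2}\right)\right)^{2} = \left(-69 + - 3 \left(-3\right)^{2} \left(1 - 3 \left(-3\right)^{2}\right)\right)^{2} = \left(-69 + \left(-3\right) 9 \left(1 - 27\right)\right)^{2} = \left(-69 - 27 \left(1 - 27\right)\right)^{2} = \left(-69 - -702\right)^{2} = \left(-69 + 702\right)^{2} = 633^{2} = 400689$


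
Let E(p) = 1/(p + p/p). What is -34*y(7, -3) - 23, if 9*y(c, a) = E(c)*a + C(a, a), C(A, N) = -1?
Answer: -641/36 ≈ -17.806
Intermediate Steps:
E(p) = 1/(1 + p) (E(p) = 1/(p + 1) = 1/(1 + p))
y(c, a) = -⅑ + a/(9*(1 + c)) (y(c, a) = (a/(1 + c) - 1)/9 = (-1 + a/(1 + c))/9 = -⅑ + a/(9*(1 + c)))
-34*y(7, -3) - 23 = -34*(-1 - 3 - 1*7)/(9*(1 + 7)) - 23 = -34*(-1 - 3 - 7)/(9*8) - 23 = -34*(-11)/(9*8) - 23 = -34*(-11/72) - 23 = 187/36 - 23 = -641/36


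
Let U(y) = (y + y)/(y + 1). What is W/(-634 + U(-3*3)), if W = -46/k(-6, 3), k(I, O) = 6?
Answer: 92/7581 ≈ 0.012136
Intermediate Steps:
U(y) = 2*y/(1 + y) (U(y) = (2*y)/(1 + y) = 2*y/(1 + y))
W = -23/3 (W = -46/6 = -46*⅙ = -23/3 ≈ -7.6667)
W/(-634 + U(-3*3)) = -23/3/(-634 + 2*(-3*3)/(1 - 3*3)) = -23/3/(-634 + 2*(-9)/(1 - 9)) = -23/3/(-634 + 2*(-9)/(-8)) = -23/3/(-634 + 2*(-9)*(-⅛)) = -23/3/(-634 + 9/4) = -23/3/(-2527/4) = -4/2527*(-23/3) = 92/7581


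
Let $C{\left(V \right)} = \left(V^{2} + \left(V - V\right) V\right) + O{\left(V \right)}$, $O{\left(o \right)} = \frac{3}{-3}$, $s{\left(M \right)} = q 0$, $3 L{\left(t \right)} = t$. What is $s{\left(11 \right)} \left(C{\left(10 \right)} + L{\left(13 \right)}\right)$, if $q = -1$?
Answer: $0$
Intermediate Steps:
$L{\left(t \right)} = \frac{t}{3}$
$s{\left(M \right)} = 0$ ($s{\left(M \right)} = \left(-1\right) 0 = 0$)
$O{\left(o \right)} = -1$ ($O{\left(o \right)} = 3 \left(- \frac{1}{3}\right) = -1$)
$C{\left(V \right)} = -1 + V^{2}$ ($C{\left(V \right)} = \left(V^{2} + \left(V - V\right) V\right) - 1 = \left(V^{2} + 0 V\right) - 1 = \left(V^{2} + 0\right) - 1 = V^{2} - 1 = -1 + V^{2}$)
$s{\left(11 \right)} \left(C{\left(10 \right)} + L{\left(13 \right)}\right) = 0 \left(\left(-1 + 10^{2}\right) + \frac{1}{3} \cdot 13\right) = 0 \left(\left(-1 + 100\right) + \frac{13}{3}\right) = 0 \left(99 + \frac{13}{3}\right) = 0 \cdot \frac{310}{3} = 0$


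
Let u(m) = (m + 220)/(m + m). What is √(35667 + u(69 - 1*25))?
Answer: √35670 ≈ 188.86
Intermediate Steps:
u(m) = (220 + m)/(2*m) (u(m) = (220 + m)/((2*m)) = (220 + m)*(1/(2*m)) = (220 + m)/(2*m))
√(35667 + u(69 - 1*25)) = √(35667 + (220 + (69 - 1*25))/(2*(69 - 1*25))) = √(35667 + (220 + (69 - 25))/(2*(69 - 25))) = √(35667 + (½)*(220 + 44)/44) = √(35667 + (½)*(1/44)*264) = √(35667 + 3) = √35670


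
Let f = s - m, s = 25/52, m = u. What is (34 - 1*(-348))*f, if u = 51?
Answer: -501757/26 ≈ -19298.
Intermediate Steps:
m = 51
s = 25/52 (s = 25*(1/52) = 25/52 ≈ 0.48077)
f = -2627/52 (f = 25/52 - 1*51 = 25/52 - 51 = -2627/52 ≈ -50.519)
(34 - 1*(-348))*f = (34 - 1*(-348))*(-2627/52) = (34 + 348)*(-2627/52) = 382*(-2627/52) = -501757/26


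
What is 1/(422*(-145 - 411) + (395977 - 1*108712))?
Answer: 1/52633 ≈ 1.8999e-5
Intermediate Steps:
1/(422*(-145 - 411) + (395977 - 1*108712)) = 1/(422*(-556) + (395977 - 108712)) = 1/(-234632 + 287265) = 1/52633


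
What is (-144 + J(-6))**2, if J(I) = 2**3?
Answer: 18496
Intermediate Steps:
J(I) = 8
(-144 + J(-6))**2 = (-144 + 8)**2 = (-136)**2 = 18496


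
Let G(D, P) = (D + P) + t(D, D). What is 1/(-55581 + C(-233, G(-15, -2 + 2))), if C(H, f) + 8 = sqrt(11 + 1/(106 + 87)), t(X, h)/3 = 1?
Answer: -10728677/596396423629 - 6*sqrt(11387)/596396423629 ≈ -1.7990e-5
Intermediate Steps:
t(X, h) = 3 (t(X, h) = 3*1 = 3)
G(D, P) = 3 + D + P (G(D, P) = (D + P) + 3 = 3 + D + P)
C(H, f) = -8 + 6*sqrt(11387)/193 (C(H, f) = -8 + sqrt(11 + 1/(106 + 87)) = -8 + sqrt(11 + 1/193) = -8 + sqrt(2124/193) = -8 + 6*sqrt(11387)/193)
1/(-55581 + C(-233, G(-15, -2 + 2))) = 1/(-55581 + (-8 + 6*sqrt(11387)/193)) = 1/(-55589 + 6*sqrt(11387)/193)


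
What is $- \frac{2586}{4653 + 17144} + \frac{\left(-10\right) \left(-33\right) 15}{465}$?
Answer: $\frac{7112844}{675707} \approx 10.527$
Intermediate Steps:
$- \frac{2586}{4653 + 17144} + \frac{\left(-10\right) \left(-33\right) 15}{465} = - \frac{2586}{21797} + 330 \cdot 15 \cdot \frac{1}{465} = \left(-2586\right) \frac{1}{21797} + 4950 \cdot \frac{1}{465} = - \frac{2586}{21797} + \frac{330}{31} = \frac{7112844}{675707}$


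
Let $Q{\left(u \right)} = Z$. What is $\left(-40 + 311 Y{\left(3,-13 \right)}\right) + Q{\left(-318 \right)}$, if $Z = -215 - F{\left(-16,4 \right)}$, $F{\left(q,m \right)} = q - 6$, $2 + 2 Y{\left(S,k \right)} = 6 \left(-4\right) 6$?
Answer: $-22936$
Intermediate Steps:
$Y{\left(S,k \right)} = -73$ ($Y{\left(S,k \right)} = -1 + \frac{6 \left(-4\right) 6}{2} = -1 + \frac{\left(-24\right) 6}{2} = -1 + \frac{1}{2} \left(-144\right) = -1 - 72 = -73$)
$F{\left(q,m \right)} = -6 + q$
$Z = -193$ ($Z = -215 - \left(-6 - 16\right) = -215 - -22 = -215 + 22 = -193$)
$Q{\left(u \right)} = -193$
$\left(-40 + 311 Y{\left(3,-13 \right)}\right) + Q{\left(-318 \right)} = \left(-40 + 311 \left(-73\right)\right) - 193 = \left(-40 - 22703\right) - 193 = -22743 - 193 = -22936$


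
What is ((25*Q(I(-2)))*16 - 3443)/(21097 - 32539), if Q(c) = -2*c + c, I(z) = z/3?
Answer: 9529/34326 ≈ 0.27760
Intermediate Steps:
I(z) = z/3 (I(z) = z*(⅓) = z/3)
Q(c) = -c
((25*Q(I(-2)))*16 - 3443)/(21097 - 32539) = ((25*(-(-2)/3))*16 - 3443)/(21097 - 32539) = ((25*(-1*(-⅔)))*16 - 3443)/(-11442) = ((25*(⅔))*16 - 3443)*(-1/11442) = ((50/3)*16 - 3443)*(-1/11442) = (800/3 - 3443)*(-1/11442) = -9529/3*(-1/11442) = 9529/34326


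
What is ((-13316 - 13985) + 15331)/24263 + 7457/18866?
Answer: -2362991/24091882 ≈ -0.098082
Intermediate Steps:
((-13316 - 13985) + 15331)/24263 + 7457/18866 = (-27301 + 15331)*(1/24263) + 7457*(1/18866) = -11970*1/24263 + 7457/18866 = -630/1277 + 7457/18866 = -2362991/24091882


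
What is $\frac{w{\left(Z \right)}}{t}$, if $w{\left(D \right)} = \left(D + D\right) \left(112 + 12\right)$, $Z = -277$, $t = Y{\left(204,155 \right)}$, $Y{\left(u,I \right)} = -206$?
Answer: $\frac{34348}{103} \approx 333.48$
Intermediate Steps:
$t = -206$
$w{\left(D \right)} = 248 D$ ($w{\left(D \right)} = 2 D 124 = 248 D$)
$\frac{w{\left(Z \right)}}{t} = \frac{248 \left(-277\right)}{-206} = \left(-68696\right) \left(- \frac{1}{206}\right) = \frac{34348}{103}$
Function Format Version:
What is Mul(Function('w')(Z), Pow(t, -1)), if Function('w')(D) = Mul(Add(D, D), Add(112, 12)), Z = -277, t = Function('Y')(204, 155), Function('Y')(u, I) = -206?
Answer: Rational(34348, 103) ≈ 333.48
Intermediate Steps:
t = -206
Function('w')(D) = Mul(248, D) (Function('w')(D) = Mul(Mul(2, D), 124) = Mul(248, D))
Mul(Function('w')(Z), Pow(t, -1)) = Mul(Mul(248, -277), Pow(-206, -1)) = Mul(-68696, Rational(-1, 206)) = Rational(34348, 103)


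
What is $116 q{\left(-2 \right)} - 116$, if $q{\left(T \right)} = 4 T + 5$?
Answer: $-464$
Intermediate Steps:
$q{\left(T \right)} = 5 + 4 T$
$116 q{\left(-2 \right)} - 116 = 116 \left(5 + 4 \left(-2\right)\right) - 116 = 116 \left(5 - 8\right) - 116 = 116 \left(-3\right) - 116 = -348 - 116 = -464$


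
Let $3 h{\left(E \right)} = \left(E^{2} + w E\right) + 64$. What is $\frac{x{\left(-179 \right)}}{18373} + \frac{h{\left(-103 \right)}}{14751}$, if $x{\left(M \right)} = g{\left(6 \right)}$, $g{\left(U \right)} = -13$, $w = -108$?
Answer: $\frac{399900992}{813060369} \approx 0.49185$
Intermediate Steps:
$x{\left(M \right)} = -13$
$h{\left(E \right)} = \frac{64}{3} - 36 E + \frac{E^{2}}{3}$ ($h{\left(E \right)} = \frac{\left(E^{2} - 108 E\right) + 64}{3} = \frac{64 + E^{2} - 108 E}{3} = \frac{64}{3} - 36 E + \frac{E^{2}}{3}$)
$\frac{x{\left(-179 \right)}}{18373} + \frac{h{\left(-103 \right)}}{14751} = - \frac{13}{18373} + \frac{\frac{64}{3} - -3708 + \frac{\left(-103\right)^{2}}{3}}{14751} = \left(-13\right) \frac{1}{18373} + \left(\frac{64}{3} + 3708 + \frac{1}{3} \cdot 10609\right) \frac{1}{14751} = - \frac{13}{18373} + \left(\frac{64}{3} + 3708 + \frac{10609}{3}\right) \frac{1}{14751} = - \frac{13}{18373} + \frac{21797}{3} \cdot \frac{1}{14751} = - \frac{13}{18373} + \frac{21797}{44253} = \frac{399900992}{813060369}$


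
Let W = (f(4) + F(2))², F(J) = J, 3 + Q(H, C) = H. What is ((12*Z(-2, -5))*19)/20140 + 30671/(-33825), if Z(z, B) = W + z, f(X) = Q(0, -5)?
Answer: -1645858/1792725 ≈ -0.91808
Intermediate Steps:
Q(H, C) = -3 + H
f(X) = -3 (f(X) = -3 + 0 = -3)
W = 1 (W = (-3 + 2)² = (-1)² = 1)
Z(z, B) = 1 + z
((12*Z(-2, -5))*19)/20140 + 30671/(-33825) = ((12*(1 - 2))*19)/20140 + 30671/(-33825) = ((12*(-1))*19)*(1/20140) + 30671*(-1/33825) = -12*19*(1/20140) - 30671/33825 = -228*1/20140 - 30671/33825 = -3/265 - 30671/33825 = -1645858/1792725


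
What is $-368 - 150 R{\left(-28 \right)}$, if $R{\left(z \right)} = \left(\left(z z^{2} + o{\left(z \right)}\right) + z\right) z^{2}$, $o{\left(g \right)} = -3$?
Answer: $2585200432$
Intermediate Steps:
$R{\left(z \right)} = z^{2} \left(-3 + z + z^{3}\right)$ ($R{\left(z \right)} = \left(\left(z z^{2} - 3\right) + z\right) z^{2} = \left(\left(z^{3} - 3\right) + z\right) z^{2} = \left(\left(-3 + z^{3}\right) + z\right) z^{2} = \left(-3 + z + z^{3}\right) z^{2} = z^{2} \left(-3 + z + z^{3}\right)$)
$-368 - 150 R{\left(-28 \right)} = -368 - 150 \left(-28\right)^{2} \left(-3 - 28 + \left(-28\right)^{3}\right) = -368 - 150 \cdot 784 \left(-3 - 28 - 21952\right) = -368 - 150 \cdot 784 \left(-21983\right) = -368 - -2585200800 = -368 + 2585200800 = 2585200432$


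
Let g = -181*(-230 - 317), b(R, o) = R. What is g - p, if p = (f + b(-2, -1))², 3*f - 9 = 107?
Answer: 878963/9 ≈ 97663.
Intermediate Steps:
f = 116/3 (f = 3 + (⅓)*107 = 3 + 107/3 = 116/3 ≈ 38.667)
g = 99007 (g = -181*(-547) = 99007)
p = 12100/9 (p = (116/3 - 2)² = (110/3)² = 12100/9 ≈ 1344.4)
g - p = 99007 - 1*12100/9 = 99007 - 12100/9 = 878963/9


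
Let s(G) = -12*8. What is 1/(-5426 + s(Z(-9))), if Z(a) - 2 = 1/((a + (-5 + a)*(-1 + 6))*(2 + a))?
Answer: -1/5522 ≈ -0.00018109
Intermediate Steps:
Z(a) = 2 + 1/((-25 + 6*a)*(2 + a)) (Z(a) = 2 + 1/((a + (-5 + a)*(-1 + 6))*(2 + a)) = 2 + 1/((a + (-5 + a)*5)*(2 + a)) = 2 + 1/((a + (-25 + 5*a))*(2 + a)) = 2 + 1/((-25 + 6*a)*(2 + a)))
s(G) = -96
1/(-5426 + s(Z(-9))) = 1/(-5426 - 96) = 1/(-5522) = -1/5522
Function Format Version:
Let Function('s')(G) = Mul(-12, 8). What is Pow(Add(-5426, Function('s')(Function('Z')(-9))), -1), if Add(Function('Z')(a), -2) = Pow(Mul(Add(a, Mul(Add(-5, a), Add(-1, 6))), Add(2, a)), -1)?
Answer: Rational(-1, 5522) ≈ -0.00018109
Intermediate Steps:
Function('Z')(a) = Add(2, Mul(Pow(Add(-25, Mul(6, a)), -1), Pow(Add(2, a), -1))) (Function('Z')(a) = Add(2, Pow(Mul(Add(a, Mul(Add(-5, a), Add(-1, 6))), Add(2, a)), -1)) = Add(2, Pow(Mul(Add(a, Mul(Add(-5, a), 5)), Add(2, a)), -1)) = Add(2, Pow(Mul(Add(a, Add(-25, Mul(5, a))), Add(2, a)), -1)) = Add(2, Pow(Mul(Add(-25, Mul(6, a)), Add(2, a)), -1)) = Add(2, Mul(Pow(Add(-25, Mul(6, a)), -1), Pow(Add(2, a), -1))))
Function('s')(G) = -96
Pow(Add(-5426, Function('s')(Function('Z')(-9))), -1) = Pow(Add(-5426, -96), -1) = Pow(-5522, -1) = Rational(-1, 5522)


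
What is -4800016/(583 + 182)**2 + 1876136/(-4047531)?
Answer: -6842058417032/789572109825 ≈ -8.6655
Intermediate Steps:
-4800016/(583 + 182)**2 + 1876136/(-4047531) = -4800016/(765**2) + 1876136*(-1/4047531) = -4800016/585225 - 1876136/4047531 = -6842058417032/789572109825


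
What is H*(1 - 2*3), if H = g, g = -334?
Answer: 1670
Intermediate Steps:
H = -334
H*(1 - 2*3) = -334*(1 - 2*3) = -334*(1 - 6) = -334*(-5) = 1670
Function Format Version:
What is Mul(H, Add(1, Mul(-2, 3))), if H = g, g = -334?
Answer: 1670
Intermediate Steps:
H = -334
Mul(H, Add(1, Mul(-2, 3))) = Mul(-334, Add(1, Mul(-2, 3))) = Mul(-334, Add(1, -6)) = Mul(-334, -5) = 1670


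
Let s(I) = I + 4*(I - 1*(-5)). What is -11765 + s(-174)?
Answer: -12615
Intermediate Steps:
s(I) = 20 + 5*I (s(I) = I + 4*(I + 5) = I + 4*(5 + I) = I + (20 + 4*I) = 20 + 5*I)
-11765 + s(-174) = -11765 + (20 + 5*(-174)) = -11765 + (20 - 870) = -11765 - 850 = -12615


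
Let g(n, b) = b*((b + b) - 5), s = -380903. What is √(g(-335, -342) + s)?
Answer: I*√145265 ≈ 381.14*I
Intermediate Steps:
g(n, b) = b*(-5 + 2*b) (g(n, b) = b*(2*b - 5) = b*(-5 + 2*b))
√(g(-335, -342) + s) = √(-342*(-5 + 2*(-342)) - 380903) = √(-342*(-5 - 684) - 380903) = √(-342*(-689) - 380903) = √(235638 - 380903) = √(-145265) = I*√145265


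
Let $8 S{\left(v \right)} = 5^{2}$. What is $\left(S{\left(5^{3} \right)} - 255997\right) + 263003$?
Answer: $\frac{56073}{8} \approx 7009.1$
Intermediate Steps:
$S{\left(v \right)} = \frac{25}{8}$ ($S{\left(v \right)} = \frac{5^{2}}{8} = \frac{1}{8} \cdot 25 = \frac{25}{8}$)
$\left(S{\left(5^{3} \right)} - 255997\right) + 263003 = \left(\frac{25}{8} - 255997\right) + 263003 = - \frac{2047951}{8} + 263003 = \frac{56073}{8}$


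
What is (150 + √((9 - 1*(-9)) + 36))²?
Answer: 22554 + 900*√6 ≈ 24759.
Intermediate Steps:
(150 + √((9 - 1*(-9)) + 36))² = (150 + √((9 + 9) + 36))² = (150 + √(18 + 36))² = (150 + √54)² = (150 + 3*√6)²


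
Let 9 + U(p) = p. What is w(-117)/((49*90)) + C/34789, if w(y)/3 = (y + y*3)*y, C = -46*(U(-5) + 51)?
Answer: 317067424/8523305 ≈ 37.200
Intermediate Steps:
U(p) = -9 + p
C = -1702 (C = -46*((-9 - 5) + 51) = -46*(-14 + 51) = -46*37 = -1702)
w(y) = 12*y² (w(y) = 3*((y + y*3)*y) = 3*((y + 3*y)*y) = 3*((4*y)*y) = 3*(4*y²) = 12*y²)
w(-117)/((49*90)) + C/34789 = (12*(-117)²)/((49*90)) - 1702/34789 = (12*13689)/4410 - 1702*1/34789 = 164268*(1/4410) - 1702/34789 = 9126/245 - 1702/34789 = 317067424/8523305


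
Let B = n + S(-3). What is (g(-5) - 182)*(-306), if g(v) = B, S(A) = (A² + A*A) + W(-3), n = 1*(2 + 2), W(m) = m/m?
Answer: 48654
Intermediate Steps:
W(m) = 1
n = 4 (n = 1*4 = 4)
S(A) = 1 + 2*A² (S(A) = (A² + A*A) + 1 = (A² + A²) + 1 = 2*A² + 1 = 1 + 2*A²)
B = 23 (B = 4 + (1 + 2*(-3)²) = 4 + (1 + 2*9) = 4 + (1 + 18) = 4 + 19 = 23)
g(v) = 23
(g(-5) - 182)*(-306) = (23 - 182)*(-306) = -159*(-306) = 48654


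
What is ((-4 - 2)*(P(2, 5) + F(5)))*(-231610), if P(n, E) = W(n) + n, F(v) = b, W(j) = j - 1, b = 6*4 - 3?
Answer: 33351840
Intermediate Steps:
b = 21 (b = 24 - 3 = 21)
W(j) = -1 + j
F(v) = 21
P(n, E) = -1 + 2*n (P(n, E) = (-1 + n) + n = -1 + 2*n)
((-4 - 2)*(P(2, 5) + F(5)))*(-231610) = ((-4 - 2)*((-1 + 2*2) + 21))*(-231610) = -6*((-1 + 4) + 21)*(-231610) = -6*(3 + 21)*(-231610) = -6*24*(-231610) = -144*(-231610) = 33351840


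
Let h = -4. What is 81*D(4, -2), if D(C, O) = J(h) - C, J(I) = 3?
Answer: -81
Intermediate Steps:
D(C, O) = 3 - C
81*D(4, -2) = 81*(3 - 1*4) = 81*(3 - 4) = 81*(-1) = -81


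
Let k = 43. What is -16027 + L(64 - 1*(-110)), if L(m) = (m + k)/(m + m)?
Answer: -5577179/348 ≈ -16026.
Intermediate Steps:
L(m) = (43 + m)/(2*m) (L(m) = (m + 43)/(m + m) = (43 + m)/((2*m)) = (43 + m)*(1/(2*m)) = (43 + m)/(2*m))
-16027 + L(64 - 1*(-110)) = -16027 + (43 + (64 - 1*(-110)))/(2*(64 - 1*(-110))) = -16027 + (43 + (64 + 110))/(2*(64 + 110)) = -16027 + (½)*(43 + 174)/174 = -16027 + (½)*(1/174)*217 = -16027 + 217/348 = -5577179/348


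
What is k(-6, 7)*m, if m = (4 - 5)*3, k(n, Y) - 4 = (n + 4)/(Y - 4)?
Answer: -10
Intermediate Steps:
k(n, Y) = 4 + (4 + n)/(-4 + Y) (k(n, Y) = 4 + (n + 4)/(Y - 4) = 4 + (4 + n)/(-4 + Y))
m = -3 (m = -1*3 = -3)
k(-6, 7)*m = ((-12 - 6 + 4*7)/(-4 + 7))*(-3) = ((-12 - 6 + 28)/3)*(-3) = ((1/3)*10)*(-3) = (10/3)*(-3) = -10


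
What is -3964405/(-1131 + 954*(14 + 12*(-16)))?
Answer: 3964405/170943 ≈ 23.191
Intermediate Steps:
-3964405/(-1131 + 954*(14 + 12*(-16))) = -3964405/(-1131 + 954*(14 - 192)) = -3964405/(-1131 + 954*(-178)) = -3964405/(-1131 - 169812) = -3964405/(-170943) = -3964405*(-1/170943) = 3964405/170943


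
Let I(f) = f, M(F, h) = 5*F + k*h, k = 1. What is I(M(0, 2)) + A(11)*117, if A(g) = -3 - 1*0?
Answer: -349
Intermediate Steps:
A(g) = -3 (A(g) = -3 + 0 = -3)
M(F, h) = h + 5*F (M(F, h) = 5*F + 1*h = 5*F + h = h + 5*F)
I(M(0, 2)) + A(11)*117 = (2 + 5*0) - 3*117 = (2 + 0) - 351 = 2 - 351 = -349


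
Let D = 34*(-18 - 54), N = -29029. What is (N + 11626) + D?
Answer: -19851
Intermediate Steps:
D = -2448 (D = 34*(-72) = -2448)
(N + 11626) + D = (-29029 + 11626) - 2448 = -17403 - 2448 = -19851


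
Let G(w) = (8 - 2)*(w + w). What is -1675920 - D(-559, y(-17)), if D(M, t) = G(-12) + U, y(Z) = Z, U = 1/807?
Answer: -1352351233/807 ≈ -1.6758e+6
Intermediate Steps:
U = 1/807 ≈ 0.0012392
G(w) = 12*w (G(w) = 6*(2*w) = 12*w)
D(M, t) = -116207/807 (D(M, t) = 12*(-12) + 1/807 = -144 + 1/807 = -116207/807)
-1675920 - D(-559, y(-17)) = -1675920 - 1*(-116207/807) = -1675920 + 116207/807 = -1352351233/807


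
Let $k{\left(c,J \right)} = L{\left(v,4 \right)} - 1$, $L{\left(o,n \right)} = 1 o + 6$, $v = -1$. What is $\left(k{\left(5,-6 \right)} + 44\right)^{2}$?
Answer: $2304$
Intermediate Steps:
$L{\left(o,n \right)} = 6 + o$ ($L{\left(o,n \right)} = o + 6 = 6 + o$)
$k{\left(c,J \right)} = 4$ ($k{\left(c,J \right)} = \left(6 - 1\right) - 1 = 5 - 1 = 4$)
$\left(k{\left(5,-6 \right)} + 44\right)^{2} = \left(4 + 44\right)^{2} = 48^{2} = 2304$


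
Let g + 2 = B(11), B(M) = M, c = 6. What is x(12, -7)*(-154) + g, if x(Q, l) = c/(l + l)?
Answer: 75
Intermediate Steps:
g = 9 (g = -2 + 11 = 9)
x(Q, l) = 3/l (x(Q, l) = 6/(l + l) = 6/(2*l) = (1/(2*l))*6 = 3/l)
x(12, -7)*(-154) + g = (3/(-7))*(-154) + 9 = (3*(-1/7))*(-154) + 9 = -3/7*(-154) + 9 = 66 + 9 = 75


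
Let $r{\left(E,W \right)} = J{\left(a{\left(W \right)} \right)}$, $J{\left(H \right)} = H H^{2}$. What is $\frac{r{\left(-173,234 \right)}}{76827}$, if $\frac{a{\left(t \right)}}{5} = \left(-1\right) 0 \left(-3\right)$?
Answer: $0$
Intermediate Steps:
$a{\left(t \right)} = 0$ ($a{\left(t \right)} = 5 \left(-1\right) 0 \left(-3\right) = 5 \cdot 0 \left(-3\right) = 5 \cdot 0 = 0$)
$J{\left(H \right)} = H^{3}$
$r{\left(E,W \right)} = 0$ ($r{\left(E,W \right)} = 0^{3} = 0$)
$\frac{r{\left(-173,234 \right)}}{76827} = \frac{0}{76827} = 0 \cdot \frac{1}{76827} = 0$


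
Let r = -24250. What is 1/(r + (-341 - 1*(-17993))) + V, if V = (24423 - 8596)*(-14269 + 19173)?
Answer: 512107781583/6598 ≈ 7.7616e+7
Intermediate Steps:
V = 77615608 (V = 15827*4904 = 77615608)
1/(r + (-341 - 1*(-17993))) + V = 1/(-24250 + (-341 - 1*(-17993))) + 77615608 = 1/(-24250 + (-341 + 17993)) + 77615608 = 1/(-24250 + 17652) + 77615608 = 1/(-6598) + 77615608 = -1/6598 + 77615608 = 512107781583/6598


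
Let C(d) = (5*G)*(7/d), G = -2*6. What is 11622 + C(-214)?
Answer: 1243764/107 ≈ 11624.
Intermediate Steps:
G = -12
C(d) = -420/d (C(d) = (5*(-12))*(7/d) = -420/d)
11622 + C(-214) = 11622 - 420/(-214) = 11622 - 420*(-1/214) = 11622 + 210/107 = 1243764/107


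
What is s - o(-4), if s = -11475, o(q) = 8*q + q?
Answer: -11439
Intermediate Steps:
o(q) = 9*q
s - o(-4) = -11475 - 9*(-4) = -11475 - 1*(-36) = -11475 + 36 = -11439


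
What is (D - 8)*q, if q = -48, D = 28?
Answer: -960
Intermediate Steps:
(D - 8)*q = (28 - 8)*(-48) = 20*(-48) = -960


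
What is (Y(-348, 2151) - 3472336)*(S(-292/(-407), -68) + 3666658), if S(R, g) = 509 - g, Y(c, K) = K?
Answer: -12725983888475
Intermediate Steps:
(Y(-348, 2151) - 3472336)*(S(-292/(-407), -68) + 3666658) = (2151 - 3472336)*((509 - 1*(-68)) + 3666658) = -3470185*((509 + 68) + 3666658) = -3470185*(577 + 3666658) = -3470185*3667235 = -12725983888475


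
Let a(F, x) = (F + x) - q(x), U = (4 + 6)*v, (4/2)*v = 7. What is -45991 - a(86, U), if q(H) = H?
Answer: -46077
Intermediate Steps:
v = 7/2 (v = (½)*7 = 7/2 ≈ 3.5000)
U = 35 (U = (4 + 6)*(7/2) = 10*(7/2) = 35)
a(F, x) = F (a(F, x) = (F + x) - x = F)
-45991 - a(86, U) = -45991 - 1*86 = -45991 - 86 = -46077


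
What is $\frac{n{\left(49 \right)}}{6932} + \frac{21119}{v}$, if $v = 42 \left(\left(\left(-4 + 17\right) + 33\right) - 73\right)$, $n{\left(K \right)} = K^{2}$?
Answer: $- \frac{10262441}{561492} \approx -18.277$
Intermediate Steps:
$v = -1134$ ($v = 42 \left(\left(13 + 33\right) - 73\right) = 42 \left(46 - 73\right) = 42 \left(-27\right) = -1134$)
$\frac{n{\left(49 \right)}}{6932} + \frac{21119}{v} = \frac{49^{2}}{6932} + \frac{21119}{-1134} = 2401 \cdot \frac{1}{6932} + 21119 \left(- \frac{1}{1134}\right) = \frac{2401}{6932} - \frac{3017}{162} = - \frac{10262441}{561492}$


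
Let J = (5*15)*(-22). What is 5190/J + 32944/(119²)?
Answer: -637933/778855 ≈ -0.81907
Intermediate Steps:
J = -1650 (J = 75*(-22) = -1650)
5190/J + 32944/(119²) = 5190/(-1650) + 32944/(119²) = 5190*(-1/1650) + 32944/14161 = -173/55 + 32944*(1/14161) = -173/55 + 32944/14161 = -637933/778855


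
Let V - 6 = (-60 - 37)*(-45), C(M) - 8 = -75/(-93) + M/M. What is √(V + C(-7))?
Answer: √4209955/31 ≈ 66.188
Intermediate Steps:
C(M) = 304/31 (C(M) = 8 + (-75/(-93) + M/M) = 8 + (-75*(-1/93) + 1) = 8 + (25/31 + 1) = 8 + 56/31 = 304/31)
V = 4371 (V = 6 + (-60 - 37)*(-45) = 6 - 97*(-45) = 6 + 4365 = 4371)
√(V + C(-7)) = √(4371 + 304/31) = √(135805/31) = √4209955/31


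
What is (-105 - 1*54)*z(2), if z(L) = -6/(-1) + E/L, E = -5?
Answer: -1113/2 ≈ -556.50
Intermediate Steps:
z(L) = 6 - 5/L (z(L) = -6/(-1) - 5/L = -6*(-1) - 5/L = 6 - 5/L)
(-105 - 1*54)*z(2) = (-105 - 1*54)*(6 - 5/2) = (-105 - 54)*(6 - 5*½) = -159*(6 - 5/2) = -159*7/2 = -1113/2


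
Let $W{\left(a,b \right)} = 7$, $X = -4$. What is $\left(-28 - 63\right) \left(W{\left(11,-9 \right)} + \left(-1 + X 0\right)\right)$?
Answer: $-546$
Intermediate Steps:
$\left(-28 - 63\right) \left(W{\left(11,-9 \right)} + \left(-1 + X 0\right)\right) = \left(-28 - 63\right) \left(7 - 1\right) = - 91 \left(7 + \left(-1 + 0\right)\right) = - 91 \left(7 - 1\right) = \left(-91\right) 6 = -546$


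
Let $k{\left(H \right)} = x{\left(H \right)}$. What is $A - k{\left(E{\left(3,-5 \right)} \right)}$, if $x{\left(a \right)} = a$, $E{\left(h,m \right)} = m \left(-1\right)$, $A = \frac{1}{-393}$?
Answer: $- \frac{1966}{393} \approx -5.0025$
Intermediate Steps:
$A = - \frac{1}{393} \approx -0.0025445$
$E{\left(h,m \right)} = - m$
$k{\left(H \right)} = H$
$A - k{\left(E{\left(3,-5 \right)} \right)} = - \frac{1}{393} - \left(-1\right) \left(-5\right) = - \frac{1}{393} - 5 = - \frac{1966}{393}$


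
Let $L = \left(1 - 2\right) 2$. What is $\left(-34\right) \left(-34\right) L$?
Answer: $-2312$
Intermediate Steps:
$L = -2$ ($L = \left(-1\right) 2 = -2$)
$\left(-34\right) \left(-34\right) L = \left(-34\right) \left(-34\right) \left(-2\right) = 1156 \left(-2\right) = -2312$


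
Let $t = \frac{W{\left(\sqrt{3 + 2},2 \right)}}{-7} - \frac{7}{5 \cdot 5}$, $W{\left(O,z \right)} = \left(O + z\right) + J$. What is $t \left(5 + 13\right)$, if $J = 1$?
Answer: $- \frac{2232}{175} - \frac{18 \sqrt{5}}{7} \approx -18.504$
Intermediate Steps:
$W{\left(O,z \right)} = 1 + O + z$ ($W{\left(O,z \right)} = \left(O + z\right) + 1 = 1 + O + z$)
$t = - \frac{124}{175} - \frac{\sqrt{5}}{7}$ ($t = \frac{1 + \sqrt{3 + 2} + 2}{-7} - \frac{7}{5 \cdot 5} = \left(1 + \sqrt{5} + 2\right) \left(- \frac{1}{7}\right) - \frac{7}{25} = \left(3 + \sqrt{5}\right) \left(- \frac{1}{7}\right) - \frac{7}{25} = \left(- \frac{3}{7} - \frac{\sqrt{5}}{7}\right) - \frac{7}{25} = - \frac{124}{175} - \frac{\sqrt{5}}{7} \approx -1.028$)
$t \left(5 + 13\right) = \left(- \frac{124}{175} - \frac{\sqrt{5}}{7}\right) \left(5 + 13\right) = \left(- \frac{124}{175} - \frac{\sqrt{5}}{7}\right) 18 = - \frac{2232}{175} - \frac{18 \sqrt{5}}{7}$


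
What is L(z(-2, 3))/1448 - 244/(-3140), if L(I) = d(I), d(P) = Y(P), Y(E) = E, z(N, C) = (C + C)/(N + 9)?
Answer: 311503/3978380 ≈ 0.078299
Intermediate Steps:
z(N, C) = 2*C/(9 + N) (z(N, C) = (2*C)/(9 + N) = 2*C/(9 + N))
d(P) = P
L(I) = I
L(z(-2, 3))/1448 - 244/(-3140) = (2*3/(9 - 2))/1448 - 244/(-3140) = (2*3/7)*(1/1448) - 244*(-1/3140) = (2*3*(⅐))*(1/1448) + 61/785 = (6/7)*(1/1448) + 61/785 = 3/5068 + 61/785 = 311503/3978380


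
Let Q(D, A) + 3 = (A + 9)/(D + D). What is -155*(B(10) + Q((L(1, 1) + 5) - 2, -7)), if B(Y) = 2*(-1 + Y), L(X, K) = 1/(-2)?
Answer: -2387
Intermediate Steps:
L(X, K) = -1/2
Q(D, A) = -3 + (9 + A)/(2*D) (Q(D, A) = -3 + (A + 9)/(D + D) = -3 + (9 + A)/((2*D)) = -3 + (9 + A)*(1/(2*D)) = -3 + (9 + A)/(2*D))
B(Y) = -2 + 2*Y
-155*(B(10) + Q((L(1, 1) + 5) - 2, -7)) = -155*((-2 + 2*10) + (9 - 7 - 6*((-1/2 + 5) - 2))/(2*((-1/2 + 5) - 2))) = -155*((-2 + 20) + (9 - 7 - 6*(9/2 - 2))/(2*(9/2 - 2))) = -155*(18 + (9 - 7 - 6*5/2)/(2*(5/2))) = -155*(18 + (1/2)*(2/5)*(9 - 7 - 15)) = -155*(18 + (1/2)*(2/5)*(-13)) = -155*(18 - 13/5) = -155*77/5 = -2387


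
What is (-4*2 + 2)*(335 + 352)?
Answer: -4122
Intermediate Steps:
(-4*2 + 2)*(335 + 352) = (-8 + 2)*687 = -6*687 = -4122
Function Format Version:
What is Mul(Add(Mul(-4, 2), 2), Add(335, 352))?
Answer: -4122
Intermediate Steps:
Mul(Add(Mul(-4, 2), 2), Add(335, 352)) = Mul(Add(-8, 2), 687) = Mul(-6, 687) = -4122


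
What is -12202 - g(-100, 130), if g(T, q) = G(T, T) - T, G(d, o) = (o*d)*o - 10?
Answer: 987708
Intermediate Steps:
G(d, o) = -10 + d*o² (G(d, o) = (d*o)*o - 10 = d*o² - 10 = -10 + d*o²)
g(T, q) = -10 + T³ - T (g(T, q) = (-10 + T*T²) - T = (-10 + T³) - T = -10 + T³ - T)
-12202 - g(-100, 130) = -12202 - (-10 + (-100)³ - 1*(-100)) = -12202 - (-10 - 1000000 + 100) = -12202 - 1*(-999910) = -12202 + 999910 = 987708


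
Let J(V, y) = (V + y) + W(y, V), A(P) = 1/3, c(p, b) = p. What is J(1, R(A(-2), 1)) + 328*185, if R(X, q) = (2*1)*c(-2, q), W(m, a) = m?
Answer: 60673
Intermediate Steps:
A(P) = ⅓
R(X, q) = -4 (R(X, q) = (2*1)*(-2) = 2*(-2) = -4)
J(V, y) = V + 2*y (J(V, y) = (V + y) + y = V + 2*y)
J(1, R(A(-2), 1)) + 328*185 = (1 + 2*(-4)) + 328*185 = (1 - 8) + 60680 = -7 + 60680 = 60673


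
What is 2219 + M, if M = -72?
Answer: 2147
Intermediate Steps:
2219 + M = 2219 - 72 = 2147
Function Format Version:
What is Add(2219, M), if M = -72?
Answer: 2147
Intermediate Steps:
Add(2219, M) = Add(2219, -72) = 2147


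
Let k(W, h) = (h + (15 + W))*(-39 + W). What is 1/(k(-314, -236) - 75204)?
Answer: 1/113651 ≈ 8.7989e-6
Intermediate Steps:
k(W, h) = (-39 + W)*(15 + W + h) (k(W, h) = (15 + W + h)*(-39 + W) = (-39 + W)*(15 + W + h))
1/(k(-314, -236) - 75204) = 1/((-585 + (-314)² - 39*(-236) - 24*(-314) - 314*(-236)) - 75204) = 1/((-585 + 98596 + 9204 + 7536 + 74104) - 75204) = 1/(188855 - 75204) = 1/113651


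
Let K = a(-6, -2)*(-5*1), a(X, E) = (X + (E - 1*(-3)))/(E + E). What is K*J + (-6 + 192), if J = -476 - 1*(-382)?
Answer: 1547/2 ≈ 773.50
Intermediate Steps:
J = -94 (J = -476 + 382 = -94)
a(X, E) = (3 + E + X)/(2*E) (a(X, E) = (X + (E + 3))/((2*E)) = (X + (3 + E))*(1/(2*E)) = (3 + E + X)*(1/(2*E)) = (3 + E + X)/(2*E))
K = -25/4 (K = ((½)*(3 - 2 - 6)/(-2))*(-5*1) = ((½)*(-½)*(-5))*(-5) = (5/4)*(-5) = -25/4 ≈ -6.2500)
K*J + (-6 + 192) = -25/4*(-94) + (-6 + 192) = 1175/2 + 186 = 1547/2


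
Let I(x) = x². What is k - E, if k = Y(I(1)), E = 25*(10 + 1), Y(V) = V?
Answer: -274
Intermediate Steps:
E = 275 (E = 25*11 = 275)
k = 1 (k = 1² = 1)
k - E = 1 - 1*275 = 1 - 275 = -274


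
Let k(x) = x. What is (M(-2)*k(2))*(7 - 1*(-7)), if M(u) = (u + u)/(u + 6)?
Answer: -28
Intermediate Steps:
M(u) = 2*u/(6 + u) (M(u) = (2*u)/(6 + u) = 2*u/(6 + u))
(M(-2)*k(2))*(7 - 1*(-7)) = ((2*(-2)/(6 - 2))*2)*(7 - 1*(-7)) = ((2*(-2)/4)*2)*(7 + 7) = ((2*(-2)*(¼))*2)*14 = -1*2*14 = -2*14 = -28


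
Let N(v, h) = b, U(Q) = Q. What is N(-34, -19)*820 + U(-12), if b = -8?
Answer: -6572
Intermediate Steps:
N(v, h) = -8
N(-34, -19)*820 + U(-12) = -8*820 - 12 = -6560 - 12 = -6572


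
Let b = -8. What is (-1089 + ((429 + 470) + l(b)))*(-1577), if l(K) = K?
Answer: 312246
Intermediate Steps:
(-1089 + ((429 + 470) + l(b)))*(-1577) = (-1089 + ((429 + 470) - 8))*(-1577) = (-1089 + (899 - 8))*(-1577) = (-1089 + 891)*(-1577) = -198*(-1577) = 312246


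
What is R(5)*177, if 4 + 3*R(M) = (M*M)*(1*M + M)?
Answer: 14514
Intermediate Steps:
R(M) = -4/3 + 2*M³/3 (R(M) = -4/3 + ((M*M)*(1*M + M))/3 = -4/3 + (M²*(M + M))/3 = -4/3 + (M²*(2*M))/3 = -4/3 + (2*M³)/3 = -4/3 + 2*M³/3)
R(5)*177 = (-4/3 + (⅔)*5³)*177 = (-4/3 + (⅔)*125)*177 = (-4/3 + 250/3)*177 = 82*177 = 14514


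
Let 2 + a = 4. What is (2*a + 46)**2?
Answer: 2500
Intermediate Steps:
a = 2 (a = -2 + 4 = 2)
(2*a + 46)**2 = (2*2 + 46)**2 = (4 + 46)**2 = 50**2 = 2500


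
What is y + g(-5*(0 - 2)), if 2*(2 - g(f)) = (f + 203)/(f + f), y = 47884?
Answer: 1915227/40 ≈ 47881.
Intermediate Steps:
g(f) = 2 - (203 + f)/(4*f) (g(f) = 2 - (f + 203)/(2*(f + f)) = 2 - (203 + f)/(2*(2*f)) = 2 - (203 + f)*1/(2*f)/2 = 2 - (203 + f)/(4*f))
y + g(-5*(0 - 2)) = 47884 + 7*(-29 - 5*(0 - 2))/(4*((-5*(0 - 2)))) = 47884 + 7*(-29 - 5*(-2))/(4*((-5*(-2)))) = 47884 + (7/4)*(-29 + 10)/10 = 47884 + (7/4)*(⅒)*(-19) = 47884 - 133/40 = 1915227/40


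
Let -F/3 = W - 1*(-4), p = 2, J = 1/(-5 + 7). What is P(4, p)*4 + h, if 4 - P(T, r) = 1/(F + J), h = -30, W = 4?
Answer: -650/47 ≈ -13.830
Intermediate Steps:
J = ½ (J = 1/2 = ½ ≈ 0.50000)
F = -24 (F = -3*(4 - 1*(-4)) = -3*(4 + 4) = -3*8 = -24)
P(T, r) = 190/47 (P(T, r) = 4 - 1/(-24 + ½) = 4 - 1/(-47/2) = 4 - 1*(-2/47) = 4 + 2/47 = 190/47)
P(4, p)*4 + h = (190/47)*4 - 30 = 760/47 - 30 = -650/47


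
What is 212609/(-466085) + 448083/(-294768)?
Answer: -30168343863/15265215920 ≈ -1.9763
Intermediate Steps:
212609/(-466085) + 448083/(-294768) = 212609*(-1/466085) + 448083*(-1/294768) = -212609/466085 - 49787/32752 = -30168343863/15265215920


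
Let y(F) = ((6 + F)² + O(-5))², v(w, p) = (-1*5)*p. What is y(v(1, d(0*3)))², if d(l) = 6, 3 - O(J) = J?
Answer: 116319195136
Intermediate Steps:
O(J) = 3 - J
v(w, p) = -5*p
y(F) = (8 + (6 + F)²)² (y(F) = ((6 + F)² + (3 - 1*(-5)))² = ((6 + F)² + (3 + 5))² = ((6 + F)² + 8)² = (8 + (6 + F)²)²)
y(v(1, d(0*3)))² = ((8 + (6 - 5*6)²)²)² = ((8 + (6 - 30)²)²)² = ((8 + (-24)²)²)² = ((8 + 576)²)² = (584²)² = 341056² = 116319195136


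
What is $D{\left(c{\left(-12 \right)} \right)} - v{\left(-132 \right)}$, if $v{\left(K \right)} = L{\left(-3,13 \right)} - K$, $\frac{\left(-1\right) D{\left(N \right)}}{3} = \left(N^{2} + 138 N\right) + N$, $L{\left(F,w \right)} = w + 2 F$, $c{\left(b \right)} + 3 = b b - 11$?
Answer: $-105049$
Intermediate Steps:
$c{\left(b \right)} = -14 + b^{2}$ ($c{\left(b \right)} = -3 + \left(b b - 11\right) = -3 + \left(b^{2} - 11\right) = -3 + \left(-11 + b^{2}\right) = -14 + b^{2}$)
$D{\left(N \right)} = - 417 N - 3 N^{2}$ ($D{\left(N \right)} = - 3 \left(\left(N^{2} + 138 N\right) + N\right) = - 3 \left(N^{2} + 139 N\right) = - 417 N - 3 N^{2}$)
$v{\left(K \right)} = 7 - K$ ($v{\left(K \right)} = \left(13 + 2 \left(-3\right)\right) - K = \left(13 - 6\right) - K = 7 - K$)
$D{\left(c{\left(-12 \right)} \right)} - v{\left(-132 \right)} = - 3 \left(-14 + \left(-12\right)^{2}\right) \left(139 - \left(14 - \left(-12\right)^{2}\right)\right) - \left(7 - -132\right) = - 3 \left(-14 + 144\right) \left(139 + \left(-14 + 144\right)\right) - \left(7 + 132\right) = \left(-3\right) 130 \left(139 + 130\right) - 139 = \left(-3\right) 130 \cdot 269 - 139 = -104910 - 139 = -105049$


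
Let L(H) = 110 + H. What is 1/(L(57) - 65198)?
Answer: -1/65031 ≈ -1.5377e-5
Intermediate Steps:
1/(L(57) - 65198) = 1/((110 + 57) - 65198) = 1/(167 - 65198) = 1/(-65031) = -1/65031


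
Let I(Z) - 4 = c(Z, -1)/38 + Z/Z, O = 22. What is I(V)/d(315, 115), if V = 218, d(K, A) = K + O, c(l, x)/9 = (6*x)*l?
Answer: -5791/6403 ≈ -0.90442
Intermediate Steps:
c(l, x) = 54*l*x (c(l, x) = 9*((6*x)*l) = 9*(6*l*x) = 54*l*x)
d(K, A) = 22 + K (d(K, A) = K + 22 = 22 + K)
I(Z) = 5 - 27*Z/19 (I(Z) = 4 + ((54*Z*(-1))/38 + Z/Z) = 4 + (-54*Z*(1/38) + 1) = 4 + (-27*Z/19 + 1) = 4 + (1 - 27*Z/19) = 5 - 27*Z/19)
I(V)/d(315, 115) = (5 - 27/19*218)/(22 + 315) = (5 - 5886/19)/337 = -5791/19*1/337 = -5791/6403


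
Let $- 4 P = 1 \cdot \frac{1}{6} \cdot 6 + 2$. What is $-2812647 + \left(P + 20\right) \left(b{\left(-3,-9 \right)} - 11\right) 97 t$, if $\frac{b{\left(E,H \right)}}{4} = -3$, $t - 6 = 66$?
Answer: $-5904813$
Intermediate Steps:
$t = 72$ ($t = 6 + 66 = 72$)
$P = - \frac{3}{4}$ ($P = - \frac{1 \cdot \frac{1}{6} \cdot 6 + 2}{4} = - \frac{\frac{1}{6} \cdot 6 + 2}{4} = - \frac{1 + 2}{4} = \left(- \frac{1}{4}\right) 3 = - \frac{3}{4} \approx -0.75$)
$b{\left(E,H \right)} = -12$ ($b{\left(E,H \right)} = 4 \left(-3\right) = -12$)
$-2812647 + \left(P + 20\right) \left(b{\left(-3,-9 \right)} - 11\right) 97 t = -2812647 + \left(- \frac{3}{4} + 20\right) \left(-12 - 11\right) 97 \cdot 72 = -2812647 + \frac{77}{4} \left(-23\right) 97 \cdot 72 = -2812647 + \left(- \frac{1771}{4}\right) 97 \cdot 72 = -2812647 - 3092166 = -5904813$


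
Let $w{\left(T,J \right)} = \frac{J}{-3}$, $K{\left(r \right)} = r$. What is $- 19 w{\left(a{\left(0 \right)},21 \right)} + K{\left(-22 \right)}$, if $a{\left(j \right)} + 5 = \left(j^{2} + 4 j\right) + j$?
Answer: $111$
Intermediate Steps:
$a{\left(j \right)} = -5 + j^{2} + 5 j$ ($a{\left(j \right)} = -5 + \left(\left(j^{2} + 4 j\right) + j\right) = -5 + \left(j^{2} + 5 j\right) = -5 + j^{2} + 5 j$)
$w{\left(T,J \right)} = - \frac{J}{3}$ ($w{\left(T,J \right)} = J \left(- \frac{1}{3}\right) = - \frac{J}{3}$)
$- 19 w{\left(a{\left(0 \right)},21 \right)} + K{\left(-22 \right)} = - 19 \left(\left(- \frac{1}{3}\right) 21\right) - 22 = \left(-19\right) \left(-7\right) - 22 = 133 - 22 = 111$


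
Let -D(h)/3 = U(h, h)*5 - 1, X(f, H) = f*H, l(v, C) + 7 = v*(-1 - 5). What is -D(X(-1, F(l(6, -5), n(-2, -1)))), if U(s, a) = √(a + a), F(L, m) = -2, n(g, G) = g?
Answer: 27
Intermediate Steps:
l(v, C) = -7 - 6*v (l(v, C) = -7 + v*(-1 - 5) = -7 + v*(-6) = -7 - 6*v)
X(f, H) = H*f
U(s, a) = √2*√a (U(s, a) = √(2*a) = √2*√a)
D(h) = 3 - 15*√2*√h (D(h) = -3*((√2*√h)*5 - 1) = -3*(5*√2*√h - 1) = -3*(-1 + 5*√2*√h) = 3 - 15*√2*√h)
-D(X(-1, F(l(6, -5), n(-2, -1)))) = -(3 - 15*√2*√(-2*(-1))) = -(3 - 15*√2*√2) = -(3 - 30) = -1*(-27) = 27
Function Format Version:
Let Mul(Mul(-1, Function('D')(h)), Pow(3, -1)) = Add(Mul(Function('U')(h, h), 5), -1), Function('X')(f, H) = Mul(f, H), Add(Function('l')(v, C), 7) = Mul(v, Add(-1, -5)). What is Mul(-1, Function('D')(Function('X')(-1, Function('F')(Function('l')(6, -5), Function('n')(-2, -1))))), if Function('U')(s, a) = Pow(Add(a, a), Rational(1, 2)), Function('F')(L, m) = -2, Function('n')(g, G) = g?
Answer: 27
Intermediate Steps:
Function('l')(v, C) = Add(-7, Mul(-6, v)) (Function('l')(v, C) = Add(-7, Mul(v, Add(-1, -5))) = Add(-7, Mul(v, -6)) = Add(-7, Mul(-6, v)))
Function('X')(f, H) = Mul(H, f)
Function('U')(s, a) = Mul(Pow(2, Rational(1, 2)), Pow(a, Rational(1, 2))) (Function('U')(s, a) = Pow(Mul(2, a), Rational(1, 2)) = Mul(Pow(2, Rational(1, 2)), Pow(a, Rational(1, 2))))
Function('D')(h) = Add(3, Mul(-15, Pow(2, Rational(1, 2)), Pow(h, Rational(1, 2)))) (Function('D')(h) = Mul(-3, Add(Mul(Mul(Pow(2, Rational(1, 2)), Pow(h, Rational(1, 2))), 5), -1)) = Mul(-3, Add(Mul(5, Pow(2, Rational(1, 2)), Pow(h, Rational(1, 2))), -1)) = Mul(-3, Add(-1, Mul(5, Pow(2, Rational(1, 2)), Pow(h, Rational(1, 2))))) = Add(3, Mul(-15, Pow(2, Rational(1, 2)), Pow(h, Rational(1, 2)))))
Mul(-1, Function('D')(Function('X')(-1, Function('F')(Function('l')(6, -5), Function('n')(-2, -1))))) = Mul(-1, Add(3, Mul(-15, Pow(2, Rational(1, 2)), Pow(Mul(-2, -1), Rational(1, 2))))) = Mul(-1, Add(3, Mul(-15, Pow(2, Rational(1, 2)), Pow(2, Rational(1, 2))))) = Mul(-1, Add(3, -30)) = Mul(-1, -27) = 27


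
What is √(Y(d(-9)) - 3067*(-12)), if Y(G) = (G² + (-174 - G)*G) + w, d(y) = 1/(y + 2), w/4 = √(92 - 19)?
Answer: √(1804614 + 196*√73)/7 ≈ 192.00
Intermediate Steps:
w = 4*√73 (w = 4*√(92 - 19) = 4*√73 ≈ 34.176)
d(y) = 1/(2 + y)
Y(G) = G² + 4*√73 + G*(-174 - G) (Y(G) = (G² + (-174 - G)*G) + 4*√73 = (G² + G*(-174 - G)) + 4*√73 = G² + 4*√73 + G*(-174 - G))
√(Y(d(-9)) - 3067*(-12)) = √((-174/(2 - 9) + 4*√73) - 3067*(-12)) = √((-174/(-7) + 4*√73) + 36804) = √((-174*(-⅐) + 4*√73) + 36804) = √((174/7 + 4*√73) + 36804) = √(257802/7 + 4*√73)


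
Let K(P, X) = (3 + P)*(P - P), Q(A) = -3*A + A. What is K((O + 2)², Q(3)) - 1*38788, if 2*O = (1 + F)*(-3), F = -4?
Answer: -38788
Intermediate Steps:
Q(A) = -2*A
O = 9/2 (O = ((1 - 4)*(-3))/2 = (-3*(-3))/2 = (½)*9 = 9/2 ≈ 4.5000)
K(P, X) = 0 (K(P, X) = (3 + P)*0 = 0)
K((O + 2)², Q(3)) - 1*38788 = 0 - 1*38788 = 0 - 38788 = -38788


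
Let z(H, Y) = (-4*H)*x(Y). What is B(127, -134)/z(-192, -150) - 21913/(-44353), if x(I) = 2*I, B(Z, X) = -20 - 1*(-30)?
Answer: 29695951/60111360 ≈ 0.49402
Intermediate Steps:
B(Z, X) = 10 (B(Z, X) = -20 + 30 = 10)
z(H, Y) = -8*H*Y (z(H, Y) = (-4*H)*(2*Y) = -8*H*Y)
B(127, -134)/z(-192, -150) - 21913/(-44353) = 10/((-8*(-192)*(-150))) - 21913/(-44353) = 10/(-230400) - 21913*(-1/44353) = 10*(-1/230400) + 1289/2609 = -1/23040 + 1289/2609 = 29695951/60111360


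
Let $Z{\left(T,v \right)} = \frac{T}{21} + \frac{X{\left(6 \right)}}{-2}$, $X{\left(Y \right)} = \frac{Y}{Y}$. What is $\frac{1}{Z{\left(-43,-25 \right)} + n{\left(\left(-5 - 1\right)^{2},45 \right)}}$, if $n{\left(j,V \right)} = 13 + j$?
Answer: $\frac{42}{1951} \approx 0.021527$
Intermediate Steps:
$X{\left(Y \right)} = 1$
$Z{\left(T,v \right)} = - \frac{1}{2} + \frac{T}{21}$ ($Z{\left(T,v \right)} = \frac{T}{21} + 1 \frac{1}{-2} = T \frac{1}{21} + 1 \left(- \frac{1}{2}\right) = \frac{T}{21} - \frac{1}{2} = - \frac{1}{2} + \frac{T}{21}$)
$\frac{1}{Z{\left(-43,-25 \right)} + n{\left(\left(-5 - 1\right)^{2},45 \right)}} = \frac{1}{\left(- \frac{1}{2} + \frac{1}{21} \left(-43\right)\right) + \left(13 + \left(-5 - 1\right)^{2}\right)} = \frac{1}{\left(- \frac{1}{2} - \frac{43}{21}\right) + \left(13 + \left(-6\right)^{2}\right)} = \frac{1}{- \frac{107}{42} + \left(13 + 36\right)} = \frac{1}{- \frac{107}{42} + 49} = \frac{1}{\frac{1951}{42}} = \frac{42}{1951}$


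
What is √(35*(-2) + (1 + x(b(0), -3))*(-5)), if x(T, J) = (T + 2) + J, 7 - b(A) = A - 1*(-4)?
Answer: I*√85 ≈ 9.2195*I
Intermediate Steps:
b(A) = 3 - A (b(A) = 7 - (A - 1*(-4)) = 7 - (A + 4) = 7 - (4 + A) = 7 + (-4 - A) = 3 - A)
x(T, J) = 2 + J + T (x(T, J) = (2 + T) + J = 2 + J + T)
√(35*(-2) + (1 + x(b(0), -3))*(-5)) = √(35*(-2) + (1 + (2 - 3 + (3 - 1*0)))*(-5)) = √(-70 + (1 + (2 - 3 + (3 + 0)))*(-5)) = √(-70 + (1 + (2 - 3 + 3))*(-5)) = √(-70 + (1 + 2)*(-5)) = √(-70 + 3*(-5)) = √(-70 - 15) = √(-85) = I*√85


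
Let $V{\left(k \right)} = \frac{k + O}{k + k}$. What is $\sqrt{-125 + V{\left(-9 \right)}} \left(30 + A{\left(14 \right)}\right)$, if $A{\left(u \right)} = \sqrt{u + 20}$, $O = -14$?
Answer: $\frac{i \sqrt{4454} \left(30 + \sqrt{34}\right)}{6} \approx 398.55 i$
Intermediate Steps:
$V{\left(k \right)} = \frac{-14 + k}{2 k}$ ($V{\left(k \right)} = \frac{k - 14}{k + k} = \frac{-14 + k}{2 k}$)
$A{\left(u \right)} = \sqrt{20 + u}$
$\sqrt{-125 + V{\left(-9 \right)}} \left(30 + A{\left(14 \right)}\right) = \sqrt{-125 + \frac{-14 - 9}{2 \left(-9\right)}} \left(30 + \sqrt{20 + 14}\right) = \sqrt{-125 + \frac{1}{2} \left(- \frac{1}{9}\right) \left(-23\right)} \left(30 + \sqrt{34}\right) = \sqrt{-125 + \frac{23}{18}} \left(30 + \sqrt{34}\right) = \sqrt{- \frac{2227}{18}} \left(30 + \sqrt{34}\right) = \frac{i \sqrt{4454}}{6} \left(30 + \sqrt{34}\right) = \frac{i \sqrt{4454} \left(30 + \sqrt{34}\right)}{6}$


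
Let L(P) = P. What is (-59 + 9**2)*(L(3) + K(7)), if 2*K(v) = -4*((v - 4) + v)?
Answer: -374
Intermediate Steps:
K(v) = 8 - 4*v (K(v) = (-4*((v - 4) + v))/2 = (-4*((-4 + v) + v))/2 = (-4*(-4 + 2*v))/2 = (16 - 8*v)/2 = 8 - 4*v)
(-59 + 9**2)*(L(3) + K(7)) = (-59 + 9**2)*(3 + (8 - 4*7)) = (-59 + 81)*(3 + (8 - 28)) = 22*(3 - 20) = 22*(-17) = -374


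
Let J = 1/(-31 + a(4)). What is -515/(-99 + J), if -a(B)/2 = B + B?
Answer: 24205/4654 ≈ 5.2009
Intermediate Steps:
a(B) = -4*B (a(B) = -2*(B + B) = -4*B)
J = -1/47 (J = 1/(-31 - 4*4) = 1/(-31 - 16) = 1/(-47) = -1/47 ≈ -0.021277)
-515/(-99 + J) = -515/(-99 - 1/47) = -515/(-4654/47) = -47/4654*(-515) = 24205/4654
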